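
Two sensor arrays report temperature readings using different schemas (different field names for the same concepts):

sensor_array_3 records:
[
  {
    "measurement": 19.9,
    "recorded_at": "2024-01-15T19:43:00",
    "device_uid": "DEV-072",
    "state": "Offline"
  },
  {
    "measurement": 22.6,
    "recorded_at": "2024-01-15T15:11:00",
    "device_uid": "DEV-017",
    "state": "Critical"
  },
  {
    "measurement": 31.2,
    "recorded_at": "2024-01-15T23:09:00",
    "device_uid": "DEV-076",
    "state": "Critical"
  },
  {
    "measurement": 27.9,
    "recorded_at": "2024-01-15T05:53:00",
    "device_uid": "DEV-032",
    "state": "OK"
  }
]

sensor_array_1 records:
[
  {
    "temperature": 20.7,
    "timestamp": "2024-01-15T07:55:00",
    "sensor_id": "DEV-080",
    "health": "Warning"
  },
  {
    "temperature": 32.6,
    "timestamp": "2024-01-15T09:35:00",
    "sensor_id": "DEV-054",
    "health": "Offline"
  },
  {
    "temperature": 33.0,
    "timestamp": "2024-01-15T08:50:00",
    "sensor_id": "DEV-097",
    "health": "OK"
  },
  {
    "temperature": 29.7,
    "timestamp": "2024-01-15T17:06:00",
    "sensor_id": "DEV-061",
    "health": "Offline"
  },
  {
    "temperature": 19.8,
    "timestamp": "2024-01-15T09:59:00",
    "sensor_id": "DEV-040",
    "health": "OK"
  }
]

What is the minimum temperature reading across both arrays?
19.8

Schema mapping: "measurement" (sensor_array_3) = "temperature" (sensor_array_1) = temperature reading

Minimum in sensor_array_3: 19.9
Minimum in sensor_array_1: 19.8

Overall minimum: min(19.9, 19.8) = 19.8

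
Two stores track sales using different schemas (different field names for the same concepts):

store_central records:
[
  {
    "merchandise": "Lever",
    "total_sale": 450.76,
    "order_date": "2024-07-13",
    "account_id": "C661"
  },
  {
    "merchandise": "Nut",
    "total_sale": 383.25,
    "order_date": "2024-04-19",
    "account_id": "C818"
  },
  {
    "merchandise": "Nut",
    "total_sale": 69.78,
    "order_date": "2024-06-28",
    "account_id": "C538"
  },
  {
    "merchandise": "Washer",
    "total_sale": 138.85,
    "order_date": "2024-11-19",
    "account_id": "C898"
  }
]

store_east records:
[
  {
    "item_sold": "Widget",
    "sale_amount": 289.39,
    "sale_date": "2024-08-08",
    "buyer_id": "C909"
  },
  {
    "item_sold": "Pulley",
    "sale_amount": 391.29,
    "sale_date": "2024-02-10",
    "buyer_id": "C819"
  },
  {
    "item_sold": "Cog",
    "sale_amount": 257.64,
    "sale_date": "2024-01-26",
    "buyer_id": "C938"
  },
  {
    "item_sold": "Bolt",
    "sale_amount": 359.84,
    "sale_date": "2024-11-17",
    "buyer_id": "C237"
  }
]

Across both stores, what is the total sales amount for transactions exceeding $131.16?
2271.02

Schema mapping: "total_sale" (store_central) = "sale_amount" (store_east) = sale amount

Sum of sales > $131.16 in store_central: 972.86
Sum of sales > $131.16 in store_east: 1298.16

Total: 972.86 + 1298.16 = 2271.02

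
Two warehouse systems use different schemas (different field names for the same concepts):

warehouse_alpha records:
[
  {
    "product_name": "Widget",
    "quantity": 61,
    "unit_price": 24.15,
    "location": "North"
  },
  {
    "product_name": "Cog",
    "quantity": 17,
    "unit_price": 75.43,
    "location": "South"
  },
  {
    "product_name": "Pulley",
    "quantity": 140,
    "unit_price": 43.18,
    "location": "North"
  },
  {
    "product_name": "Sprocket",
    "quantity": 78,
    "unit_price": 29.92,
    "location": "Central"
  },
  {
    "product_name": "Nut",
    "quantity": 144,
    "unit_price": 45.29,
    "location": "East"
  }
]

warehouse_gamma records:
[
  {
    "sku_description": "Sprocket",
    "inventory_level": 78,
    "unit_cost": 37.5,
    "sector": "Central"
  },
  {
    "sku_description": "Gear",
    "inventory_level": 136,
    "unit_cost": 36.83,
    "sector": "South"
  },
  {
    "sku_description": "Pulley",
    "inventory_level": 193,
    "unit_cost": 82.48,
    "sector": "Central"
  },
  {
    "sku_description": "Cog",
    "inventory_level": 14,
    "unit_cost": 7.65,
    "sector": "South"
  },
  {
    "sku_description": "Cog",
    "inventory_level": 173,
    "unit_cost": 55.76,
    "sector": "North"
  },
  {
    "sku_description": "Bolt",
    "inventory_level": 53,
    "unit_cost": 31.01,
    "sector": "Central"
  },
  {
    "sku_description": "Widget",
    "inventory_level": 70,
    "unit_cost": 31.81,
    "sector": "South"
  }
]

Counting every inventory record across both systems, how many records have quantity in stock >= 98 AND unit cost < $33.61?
0

Schema mappings:
- "quantity" (warehouse_alpha) = "inventory_level" (warehouse_gamma) = quantity
- "unit_price" (warehouse_alpha) = "unit_cost" (warehouse_gamma) = unit cost

Records meeting both conditions in warehouse_alpha: 0
Records meeting both conditions in warehouse_gamma: 0

Total: 0 + 0 = 0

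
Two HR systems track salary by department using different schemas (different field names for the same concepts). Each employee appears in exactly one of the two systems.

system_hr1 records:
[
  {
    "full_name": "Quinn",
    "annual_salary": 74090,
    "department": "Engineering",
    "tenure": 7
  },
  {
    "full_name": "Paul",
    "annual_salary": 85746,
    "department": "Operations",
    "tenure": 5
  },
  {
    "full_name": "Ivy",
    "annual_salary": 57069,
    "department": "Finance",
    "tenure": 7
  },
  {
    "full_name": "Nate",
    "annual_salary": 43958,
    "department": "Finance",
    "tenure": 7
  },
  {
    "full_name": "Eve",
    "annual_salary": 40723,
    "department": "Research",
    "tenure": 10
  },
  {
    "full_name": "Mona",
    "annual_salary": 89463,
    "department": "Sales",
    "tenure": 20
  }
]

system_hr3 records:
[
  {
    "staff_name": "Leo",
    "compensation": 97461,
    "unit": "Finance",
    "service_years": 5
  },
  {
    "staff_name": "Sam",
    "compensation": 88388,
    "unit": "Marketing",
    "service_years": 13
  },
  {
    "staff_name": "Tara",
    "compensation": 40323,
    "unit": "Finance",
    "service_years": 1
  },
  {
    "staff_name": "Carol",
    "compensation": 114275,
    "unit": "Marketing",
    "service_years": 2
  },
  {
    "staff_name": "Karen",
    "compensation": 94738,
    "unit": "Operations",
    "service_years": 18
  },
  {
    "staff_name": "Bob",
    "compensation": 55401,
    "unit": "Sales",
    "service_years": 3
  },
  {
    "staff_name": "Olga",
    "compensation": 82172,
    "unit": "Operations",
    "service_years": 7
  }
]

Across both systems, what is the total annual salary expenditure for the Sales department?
144864

Schema mappings:
- "department" (system_hr1) = "unit" (system_hr3) = department
- "annual_salary" (system_hr1) = "compensation" (system_hr3) = salary

Sales salaries from system_hr1: 89463
Sales salaries from system_hr3: 55401

Total: 89463 + 55401 = 144864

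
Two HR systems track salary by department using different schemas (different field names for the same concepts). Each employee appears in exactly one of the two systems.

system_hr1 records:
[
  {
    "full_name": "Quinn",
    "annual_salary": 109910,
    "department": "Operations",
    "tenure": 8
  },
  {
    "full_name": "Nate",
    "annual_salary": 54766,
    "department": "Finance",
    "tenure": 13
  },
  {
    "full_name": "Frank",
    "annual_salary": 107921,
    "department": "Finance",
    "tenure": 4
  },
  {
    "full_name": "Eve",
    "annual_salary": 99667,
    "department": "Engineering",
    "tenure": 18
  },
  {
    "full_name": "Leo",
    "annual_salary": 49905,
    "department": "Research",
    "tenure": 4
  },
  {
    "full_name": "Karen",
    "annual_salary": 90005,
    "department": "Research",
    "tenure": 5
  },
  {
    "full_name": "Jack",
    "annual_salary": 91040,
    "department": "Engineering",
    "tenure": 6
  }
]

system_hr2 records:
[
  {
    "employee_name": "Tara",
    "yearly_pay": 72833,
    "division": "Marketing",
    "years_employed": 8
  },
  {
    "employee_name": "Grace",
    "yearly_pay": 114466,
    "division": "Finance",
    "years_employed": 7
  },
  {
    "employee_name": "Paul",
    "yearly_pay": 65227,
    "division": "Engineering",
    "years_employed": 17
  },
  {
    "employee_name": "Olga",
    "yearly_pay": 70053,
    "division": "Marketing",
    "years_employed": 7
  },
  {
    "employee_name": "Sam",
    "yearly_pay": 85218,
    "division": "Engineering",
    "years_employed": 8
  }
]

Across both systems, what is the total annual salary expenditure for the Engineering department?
341152

Schema mappings:
- "department" (system_hr1) = "division" (system_hr2) = department
- "annual_salary" (system_hr1) = "yearly_pay" (system_hr2) = salary

Engineering salaries from system_hr1: 190707
Engineering salaries from system_hr2: 150445

Total: 190707 + 150445 = 341152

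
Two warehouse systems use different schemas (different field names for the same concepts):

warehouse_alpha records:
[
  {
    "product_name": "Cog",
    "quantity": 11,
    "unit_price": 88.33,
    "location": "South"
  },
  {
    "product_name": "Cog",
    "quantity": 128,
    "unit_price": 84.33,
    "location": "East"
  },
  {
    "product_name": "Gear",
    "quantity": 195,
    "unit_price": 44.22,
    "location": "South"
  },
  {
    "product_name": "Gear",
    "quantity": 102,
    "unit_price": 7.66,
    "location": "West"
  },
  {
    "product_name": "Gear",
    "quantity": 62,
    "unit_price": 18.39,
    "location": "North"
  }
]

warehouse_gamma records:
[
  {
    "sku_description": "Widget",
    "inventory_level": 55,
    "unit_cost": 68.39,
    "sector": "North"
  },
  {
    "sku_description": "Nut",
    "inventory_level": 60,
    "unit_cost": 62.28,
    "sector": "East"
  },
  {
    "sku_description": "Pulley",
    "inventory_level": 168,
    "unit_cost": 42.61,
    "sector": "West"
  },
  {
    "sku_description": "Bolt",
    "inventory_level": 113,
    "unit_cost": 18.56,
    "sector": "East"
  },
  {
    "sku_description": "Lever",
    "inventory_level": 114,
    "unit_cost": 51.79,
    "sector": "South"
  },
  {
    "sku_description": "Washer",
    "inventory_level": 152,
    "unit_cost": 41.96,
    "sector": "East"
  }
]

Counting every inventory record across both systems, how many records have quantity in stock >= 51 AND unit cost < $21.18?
3

Schema mappings:
- "quantity" (warehouse_alpha) = "inventory_level" (warehouse_gamma) = quantity
- "unit_price" (warehouse_alpha) = "unit_cost" (warehouse_gamma) = unit cost

Records meeting both conditions in warehouse_alpha: 2
Records meeting both conditions in warehouse_gamma: 1

Total: 2 + 1 = 3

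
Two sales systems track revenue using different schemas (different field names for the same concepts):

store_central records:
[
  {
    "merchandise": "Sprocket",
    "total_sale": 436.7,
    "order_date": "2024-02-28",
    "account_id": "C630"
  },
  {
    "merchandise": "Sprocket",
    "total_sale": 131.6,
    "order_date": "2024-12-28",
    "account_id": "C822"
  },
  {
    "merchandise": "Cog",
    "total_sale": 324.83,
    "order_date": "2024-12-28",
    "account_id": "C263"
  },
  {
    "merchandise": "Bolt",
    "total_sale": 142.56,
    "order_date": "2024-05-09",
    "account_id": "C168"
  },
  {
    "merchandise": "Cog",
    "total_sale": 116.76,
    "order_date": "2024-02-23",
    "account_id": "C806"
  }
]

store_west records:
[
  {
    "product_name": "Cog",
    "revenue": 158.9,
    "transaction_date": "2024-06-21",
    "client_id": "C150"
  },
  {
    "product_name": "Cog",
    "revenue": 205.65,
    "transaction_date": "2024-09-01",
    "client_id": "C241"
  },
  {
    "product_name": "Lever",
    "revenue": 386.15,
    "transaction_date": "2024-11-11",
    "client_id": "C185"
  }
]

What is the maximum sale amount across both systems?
436.7

Reconcile: "total_sale" (store_central) = "revenue" (store_west) = sale amount

Maximum in store_central: 436.7
Maximum in store_west: 386.15

Overall maximum: max(436.7, 386.15) = 436.7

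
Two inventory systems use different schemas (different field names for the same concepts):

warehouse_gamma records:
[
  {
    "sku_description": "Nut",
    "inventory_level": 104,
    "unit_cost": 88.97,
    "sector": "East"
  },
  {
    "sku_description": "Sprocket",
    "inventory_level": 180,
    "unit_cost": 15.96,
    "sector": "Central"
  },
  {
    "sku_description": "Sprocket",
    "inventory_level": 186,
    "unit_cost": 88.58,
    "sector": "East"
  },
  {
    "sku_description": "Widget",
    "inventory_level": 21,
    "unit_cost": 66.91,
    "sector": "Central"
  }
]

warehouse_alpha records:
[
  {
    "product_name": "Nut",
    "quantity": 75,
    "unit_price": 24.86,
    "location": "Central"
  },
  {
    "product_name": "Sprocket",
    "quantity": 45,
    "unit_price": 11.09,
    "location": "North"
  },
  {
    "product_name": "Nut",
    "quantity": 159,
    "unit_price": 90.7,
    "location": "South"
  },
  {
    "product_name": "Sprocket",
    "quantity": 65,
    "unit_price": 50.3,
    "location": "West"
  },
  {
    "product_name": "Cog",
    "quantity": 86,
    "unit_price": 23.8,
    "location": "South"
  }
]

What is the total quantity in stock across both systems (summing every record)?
921

To reconcile these schemas, identify the field holding the quantity in stock in each system:
1. In warehouse_gamma it is "inventory_level"
2. In warehouse_alpha it is "quantity"

From warehouse_gamma: 104 + 180 + 186 + 21 = 491
From warehouse_alpha: 75 + 45 + 159 + 65 + 86 = 430

Total: 491 + 430 = 921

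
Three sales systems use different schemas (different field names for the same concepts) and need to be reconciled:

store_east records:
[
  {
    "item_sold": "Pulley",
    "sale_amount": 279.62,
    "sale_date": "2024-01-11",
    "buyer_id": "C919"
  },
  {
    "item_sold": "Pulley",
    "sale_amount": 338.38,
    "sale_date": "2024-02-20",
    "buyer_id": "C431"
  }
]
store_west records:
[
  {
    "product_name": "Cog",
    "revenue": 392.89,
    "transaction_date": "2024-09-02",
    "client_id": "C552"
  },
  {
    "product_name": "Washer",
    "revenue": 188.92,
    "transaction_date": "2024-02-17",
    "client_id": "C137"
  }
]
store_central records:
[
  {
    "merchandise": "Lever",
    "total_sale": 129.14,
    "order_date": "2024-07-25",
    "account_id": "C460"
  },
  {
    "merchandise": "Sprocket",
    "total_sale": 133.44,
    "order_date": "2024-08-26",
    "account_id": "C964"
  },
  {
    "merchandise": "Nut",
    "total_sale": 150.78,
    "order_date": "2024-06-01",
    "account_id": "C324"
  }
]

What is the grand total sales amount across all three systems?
1613.17

Schema reconciliation - all amount fields map to sale amount:

store_east (sale_amount): 618.0
store_west (revenue): 581.81
store_central (total_sale): 413.36

Grand total: 1613.17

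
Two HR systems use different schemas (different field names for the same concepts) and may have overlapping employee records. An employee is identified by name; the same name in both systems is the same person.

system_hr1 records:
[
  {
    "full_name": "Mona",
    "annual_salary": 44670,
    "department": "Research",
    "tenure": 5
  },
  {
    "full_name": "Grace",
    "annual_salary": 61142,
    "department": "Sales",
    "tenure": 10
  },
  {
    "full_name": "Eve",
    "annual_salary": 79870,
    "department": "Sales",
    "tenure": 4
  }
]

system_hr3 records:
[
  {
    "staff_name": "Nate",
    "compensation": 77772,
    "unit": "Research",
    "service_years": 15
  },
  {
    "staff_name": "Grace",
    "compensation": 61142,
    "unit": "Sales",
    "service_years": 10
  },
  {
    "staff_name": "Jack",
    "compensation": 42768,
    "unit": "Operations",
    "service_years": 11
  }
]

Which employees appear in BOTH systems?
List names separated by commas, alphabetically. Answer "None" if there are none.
Grace

Schema mapping: "full_name" (system_hr1) = "staff_name" (system_hr3) = employee name

Names in system_hr1: ['Eve', 'Grace', 'Mona']
Names in system_hr3: ['Grace', 'Jack', 'Nate']

Intersection: ['Grace']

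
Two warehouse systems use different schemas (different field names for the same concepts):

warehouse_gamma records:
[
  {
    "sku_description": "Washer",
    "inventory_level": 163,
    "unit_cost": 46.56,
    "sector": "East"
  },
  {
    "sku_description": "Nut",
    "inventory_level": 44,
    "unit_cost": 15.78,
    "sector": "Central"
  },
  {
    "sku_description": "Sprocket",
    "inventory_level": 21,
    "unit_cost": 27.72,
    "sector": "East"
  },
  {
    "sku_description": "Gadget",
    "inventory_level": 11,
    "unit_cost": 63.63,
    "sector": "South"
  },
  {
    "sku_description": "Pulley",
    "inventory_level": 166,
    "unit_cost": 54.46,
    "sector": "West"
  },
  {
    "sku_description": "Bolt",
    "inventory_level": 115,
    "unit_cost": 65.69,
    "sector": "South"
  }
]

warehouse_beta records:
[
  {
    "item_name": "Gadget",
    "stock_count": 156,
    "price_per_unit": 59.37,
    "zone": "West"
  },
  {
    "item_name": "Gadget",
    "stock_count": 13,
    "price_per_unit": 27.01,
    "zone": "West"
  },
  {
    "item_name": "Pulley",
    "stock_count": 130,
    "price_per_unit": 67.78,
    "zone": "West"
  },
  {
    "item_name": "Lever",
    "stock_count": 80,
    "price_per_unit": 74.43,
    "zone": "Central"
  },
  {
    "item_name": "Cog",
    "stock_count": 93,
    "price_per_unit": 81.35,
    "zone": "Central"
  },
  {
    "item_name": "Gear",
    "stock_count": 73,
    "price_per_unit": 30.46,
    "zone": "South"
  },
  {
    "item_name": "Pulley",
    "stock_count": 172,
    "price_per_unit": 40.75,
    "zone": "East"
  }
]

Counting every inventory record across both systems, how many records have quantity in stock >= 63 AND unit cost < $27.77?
0

Schema mappings:
- "inventory_level" (warehouse_gamma) = "stock_count" (warehouse_beta) = quantity
- "unit_cost" (warehouse_gamma) = "price_per_unit" (warehouse_beta) = unit cost

Records meeting both conditions in warehouse_gamma: 0
Records meeting both conditions in warehouse_beta: 0

Total: 0 + 0 = 0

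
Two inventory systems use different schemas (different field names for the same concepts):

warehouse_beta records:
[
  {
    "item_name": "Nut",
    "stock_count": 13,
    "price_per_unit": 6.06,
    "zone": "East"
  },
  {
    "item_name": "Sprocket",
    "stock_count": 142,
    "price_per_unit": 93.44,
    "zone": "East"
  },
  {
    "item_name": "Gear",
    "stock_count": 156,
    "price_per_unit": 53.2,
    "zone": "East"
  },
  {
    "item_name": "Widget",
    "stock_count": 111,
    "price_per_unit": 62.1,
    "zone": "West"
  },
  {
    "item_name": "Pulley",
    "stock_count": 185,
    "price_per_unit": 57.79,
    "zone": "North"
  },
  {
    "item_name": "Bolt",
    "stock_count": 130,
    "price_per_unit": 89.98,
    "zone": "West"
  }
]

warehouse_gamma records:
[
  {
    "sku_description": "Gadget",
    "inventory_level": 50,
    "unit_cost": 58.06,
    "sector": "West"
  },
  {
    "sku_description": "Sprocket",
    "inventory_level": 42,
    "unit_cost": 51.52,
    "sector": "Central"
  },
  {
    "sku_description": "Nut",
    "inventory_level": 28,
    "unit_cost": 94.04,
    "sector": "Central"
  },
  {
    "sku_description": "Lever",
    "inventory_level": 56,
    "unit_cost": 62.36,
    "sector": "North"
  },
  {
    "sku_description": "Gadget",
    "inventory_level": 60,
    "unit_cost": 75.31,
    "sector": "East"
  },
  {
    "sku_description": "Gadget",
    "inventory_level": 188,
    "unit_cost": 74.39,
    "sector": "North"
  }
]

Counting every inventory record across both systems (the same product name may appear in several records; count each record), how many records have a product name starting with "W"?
1

Schema mapping: "item_name" (warehouse_beta) = "sku_description" (warehouse_gamma) = product name

Records with product name starting with "W" in warehouse_beta: 1
Records with product name starting with "W" in warehouse_gamma: 0

Total: 1 + 0 = 1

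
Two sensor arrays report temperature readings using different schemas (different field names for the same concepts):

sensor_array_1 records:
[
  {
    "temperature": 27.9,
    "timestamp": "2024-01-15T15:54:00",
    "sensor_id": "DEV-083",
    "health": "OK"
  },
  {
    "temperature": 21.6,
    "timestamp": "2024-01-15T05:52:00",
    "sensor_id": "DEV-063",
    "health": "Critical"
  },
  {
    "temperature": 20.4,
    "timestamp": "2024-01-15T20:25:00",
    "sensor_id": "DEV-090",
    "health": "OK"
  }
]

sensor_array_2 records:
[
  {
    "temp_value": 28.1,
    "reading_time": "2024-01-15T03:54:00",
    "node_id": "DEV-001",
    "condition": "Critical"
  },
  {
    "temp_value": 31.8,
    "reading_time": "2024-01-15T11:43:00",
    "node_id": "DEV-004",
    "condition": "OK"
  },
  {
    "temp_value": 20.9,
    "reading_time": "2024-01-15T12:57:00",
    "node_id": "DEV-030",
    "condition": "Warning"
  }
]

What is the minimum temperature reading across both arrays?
20.4

Schema mapping: "temperature" (sensor_array_1) = "temp_value" (sensor_array_2) = temperature reading

Minimum in sensor_array_1: 20.4
Minimum in sensor_array_2: 20.9

Overall minimum: min(20.4, 20.9) = 20.4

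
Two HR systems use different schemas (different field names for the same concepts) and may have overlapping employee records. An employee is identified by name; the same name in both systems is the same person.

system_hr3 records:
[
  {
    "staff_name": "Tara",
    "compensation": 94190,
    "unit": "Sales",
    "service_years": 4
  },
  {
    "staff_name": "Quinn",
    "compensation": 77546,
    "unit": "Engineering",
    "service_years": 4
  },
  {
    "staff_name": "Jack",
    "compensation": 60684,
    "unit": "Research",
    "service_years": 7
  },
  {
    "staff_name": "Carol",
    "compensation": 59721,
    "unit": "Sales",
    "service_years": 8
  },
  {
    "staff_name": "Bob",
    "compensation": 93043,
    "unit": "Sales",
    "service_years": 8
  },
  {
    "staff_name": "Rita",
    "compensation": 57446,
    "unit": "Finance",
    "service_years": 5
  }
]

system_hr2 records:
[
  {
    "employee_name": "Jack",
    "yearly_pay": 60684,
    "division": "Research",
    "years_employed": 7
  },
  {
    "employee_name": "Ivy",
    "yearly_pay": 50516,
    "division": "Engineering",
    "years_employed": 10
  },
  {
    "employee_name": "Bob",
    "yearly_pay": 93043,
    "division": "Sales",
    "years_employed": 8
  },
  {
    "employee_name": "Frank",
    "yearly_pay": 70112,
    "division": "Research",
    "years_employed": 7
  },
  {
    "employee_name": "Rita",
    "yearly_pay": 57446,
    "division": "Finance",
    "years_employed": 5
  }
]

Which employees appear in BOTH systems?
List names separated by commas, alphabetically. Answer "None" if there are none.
Bob, Jack, Rita

Schema mapping: "staff_name" (system_hr3) = "employee_name" (system_hr2) = employee name

Names in system_hr3: ['Bob', 'Carol', 'Jack', 'Quinn', 'Rita', 'Tara']
Names in system_hr2: ['Bob', 'Frank', 'Ivy', 'Jack', 'Rita']

Intersection: ['Bob', 'Jack', 'Rita']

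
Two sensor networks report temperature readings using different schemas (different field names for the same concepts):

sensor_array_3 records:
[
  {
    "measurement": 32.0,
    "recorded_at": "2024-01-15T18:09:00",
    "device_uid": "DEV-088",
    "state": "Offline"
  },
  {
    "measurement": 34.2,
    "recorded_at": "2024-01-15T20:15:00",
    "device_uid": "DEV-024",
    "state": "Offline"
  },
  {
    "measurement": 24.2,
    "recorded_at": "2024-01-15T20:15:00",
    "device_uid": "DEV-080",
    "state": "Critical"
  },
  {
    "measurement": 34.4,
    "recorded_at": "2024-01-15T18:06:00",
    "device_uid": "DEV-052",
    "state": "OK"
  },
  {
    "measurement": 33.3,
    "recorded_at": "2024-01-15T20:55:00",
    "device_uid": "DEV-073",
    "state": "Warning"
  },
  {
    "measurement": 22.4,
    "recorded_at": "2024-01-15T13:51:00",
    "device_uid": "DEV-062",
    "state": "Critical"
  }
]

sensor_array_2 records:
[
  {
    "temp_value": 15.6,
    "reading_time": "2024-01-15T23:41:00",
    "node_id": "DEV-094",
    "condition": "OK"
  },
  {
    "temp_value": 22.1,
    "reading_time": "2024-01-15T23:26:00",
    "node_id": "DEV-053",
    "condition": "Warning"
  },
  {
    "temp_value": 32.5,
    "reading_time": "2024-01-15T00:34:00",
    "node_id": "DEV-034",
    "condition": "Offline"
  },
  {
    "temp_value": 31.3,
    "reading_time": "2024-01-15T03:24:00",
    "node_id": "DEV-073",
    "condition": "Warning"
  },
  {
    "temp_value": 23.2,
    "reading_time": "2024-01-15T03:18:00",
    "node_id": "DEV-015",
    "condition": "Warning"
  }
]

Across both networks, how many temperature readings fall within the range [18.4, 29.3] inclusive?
4

Schema mapping: "measurement" (sensor_array_3) = "temp_value" (sensor_array_2) = temperature

Readings in [18.4, 29.3] from sensor_array_3: 2
Readings in [18.4, 29.3] from sensor_array_2: 2

Total count: 2 + 2 = 4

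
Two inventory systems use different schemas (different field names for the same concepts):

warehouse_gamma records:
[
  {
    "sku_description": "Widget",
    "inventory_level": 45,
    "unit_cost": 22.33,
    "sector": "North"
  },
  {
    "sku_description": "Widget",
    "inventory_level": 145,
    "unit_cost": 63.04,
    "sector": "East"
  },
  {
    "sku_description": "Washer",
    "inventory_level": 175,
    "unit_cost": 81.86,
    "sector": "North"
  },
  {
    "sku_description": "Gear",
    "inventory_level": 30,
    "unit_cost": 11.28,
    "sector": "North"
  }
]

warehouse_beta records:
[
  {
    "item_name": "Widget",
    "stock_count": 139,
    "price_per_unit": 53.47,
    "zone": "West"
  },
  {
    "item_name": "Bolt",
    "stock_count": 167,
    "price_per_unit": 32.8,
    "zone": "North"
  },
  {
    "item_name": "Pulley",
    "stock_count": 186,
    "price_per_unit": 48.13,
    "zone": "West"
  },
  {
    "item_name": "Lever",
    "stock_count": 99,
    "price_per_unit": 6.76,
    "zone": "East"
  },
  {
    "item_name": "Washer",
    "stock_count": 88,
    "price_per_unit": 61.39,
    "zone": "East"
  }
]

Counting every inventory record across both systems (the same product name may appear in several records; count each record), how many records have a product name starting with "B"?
1

Schema mapping: "sku_description" (warehouse_gamma) = "item_name" (warehouse_beta) = product name

Records with product name starting with "B" in warehouse_gamma: 0
Records with product name starting with "B" in warehouse_beta: 1

Total: 0 + 1 = 1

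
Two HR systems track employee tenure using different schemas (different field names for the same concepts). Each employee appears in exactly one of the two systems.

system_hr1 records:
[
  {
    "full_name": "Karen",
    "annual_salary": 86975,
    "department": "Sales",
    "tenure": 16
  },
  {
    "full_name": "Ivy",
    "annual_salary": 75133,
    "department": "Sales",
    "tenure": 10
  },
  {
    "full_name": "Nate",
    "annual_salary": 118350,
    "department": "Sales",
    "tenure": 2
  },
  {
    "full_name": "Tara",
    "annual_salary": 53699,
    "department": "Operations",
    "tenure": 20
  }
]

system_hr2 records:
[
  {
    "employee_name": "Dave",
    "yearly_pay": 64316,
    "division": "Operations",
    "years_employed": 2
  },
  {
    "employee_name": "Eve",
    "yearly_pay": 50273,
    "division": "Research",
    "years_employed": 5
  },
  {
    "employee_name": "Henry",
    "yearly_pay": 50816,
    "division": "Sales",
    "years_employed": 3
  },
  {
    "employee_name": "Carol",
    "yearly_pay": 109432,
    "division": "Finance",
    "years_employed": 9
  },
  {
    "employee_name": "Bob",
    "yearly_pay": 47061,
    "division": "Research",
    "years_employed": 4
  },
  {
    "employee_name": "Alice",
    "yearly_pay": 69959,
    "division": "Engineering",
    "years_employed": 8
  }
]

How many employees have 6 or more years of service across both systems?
5

Reconcile schemas: "tenure" (system_hr1) = "years_employed" (system_hr2) = years of service

From system_hr1: 3 employees with >= 6 years
From system_hr2: 2 employees with >= 6 years

Total: 3 + 2 = 5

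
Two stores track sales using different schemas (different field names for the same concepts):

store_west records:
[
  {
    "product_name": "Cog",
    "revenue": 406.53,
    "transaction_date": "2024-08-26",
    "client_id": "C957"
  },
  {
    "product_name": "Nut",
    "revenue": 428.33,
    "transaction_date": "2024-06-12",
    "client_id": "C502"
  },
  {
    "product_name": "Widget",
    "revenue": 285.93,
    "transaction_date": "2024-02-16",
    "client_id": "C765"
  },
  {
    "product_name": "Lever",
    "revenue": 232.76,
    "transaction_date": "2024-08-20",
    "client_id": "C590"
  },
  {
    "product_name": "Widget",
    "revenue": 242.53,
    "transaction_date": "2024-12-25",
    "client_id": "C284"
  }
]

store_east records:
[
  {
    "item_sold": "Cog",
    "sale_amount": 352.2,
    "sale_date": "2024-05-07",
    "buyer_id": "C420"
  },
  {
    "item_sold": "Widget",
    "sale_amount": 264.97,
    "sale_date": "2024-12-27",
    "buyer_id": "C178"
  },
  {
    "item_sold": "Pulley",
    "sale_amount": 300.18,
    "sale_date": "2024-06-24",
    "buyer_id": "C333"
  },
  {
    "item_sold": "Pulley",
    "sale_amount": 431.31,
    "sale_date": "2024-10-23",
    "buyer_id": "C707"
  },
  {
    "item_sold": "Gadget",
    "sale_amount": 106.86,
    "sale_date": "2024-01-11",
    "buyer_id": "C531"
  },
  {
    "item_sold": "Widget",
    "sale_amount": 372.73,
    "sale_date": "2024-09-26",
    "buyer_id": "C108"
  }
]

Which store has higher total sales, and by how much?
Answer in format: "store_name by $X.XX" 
store_east by $232.17

Schema mapping: "revenue" (store_west) = "sale_amount" (store_east) = sale amount

Total for store_west: 1596.08
Total for store_east: 1828.25

Difference: |1596.08 - 1828.25| = 232.17
store_east has higher sales by $232.17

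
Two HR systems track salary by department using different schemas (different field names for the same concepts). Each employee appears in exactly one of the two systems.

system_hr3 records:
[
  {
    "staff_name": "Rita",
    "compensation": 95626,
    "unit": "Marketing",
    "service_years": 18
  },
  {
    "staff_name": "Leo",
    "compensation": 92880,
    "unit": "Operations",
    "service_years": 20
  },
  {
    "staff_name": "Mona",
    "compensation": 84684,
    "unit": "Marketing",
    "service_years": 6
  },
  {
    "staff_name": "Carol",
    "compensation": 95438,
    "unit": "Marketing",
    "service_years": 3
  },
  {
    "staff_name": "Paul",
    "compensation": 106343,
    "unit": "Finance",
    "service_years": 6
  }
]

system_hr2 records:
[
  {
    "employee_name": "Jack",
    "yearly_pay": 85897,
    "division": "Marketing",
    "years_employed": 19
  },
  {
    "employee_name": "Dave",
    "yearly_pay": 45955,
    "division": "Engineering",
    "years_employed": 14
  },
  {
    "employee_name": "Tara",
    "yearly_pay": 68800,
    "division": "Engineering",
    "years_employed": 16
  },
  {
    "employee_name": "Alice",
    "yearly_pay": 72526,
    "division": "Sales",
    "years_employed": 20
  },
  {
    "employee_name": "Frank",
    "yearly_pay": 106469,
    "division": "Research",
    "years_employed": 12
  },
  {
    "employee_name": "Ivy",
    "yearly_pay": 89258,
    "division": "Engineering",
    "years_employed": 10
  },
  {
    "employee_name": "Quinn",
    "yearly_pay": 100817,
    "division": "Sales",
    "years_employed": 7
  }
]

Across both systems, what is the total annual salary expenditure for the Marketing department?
361645

Schema mappings:
- "unit" (system_hr3) = "division" (system_hr2) = department
- "compensation" (system_hr3) = "yearly_pay" (system_hr2) = salary

Marketing salaries from system_hr3: 275748
Marketing salaries from system_hr2: 85897

Total: 275748 + 85897 = 361645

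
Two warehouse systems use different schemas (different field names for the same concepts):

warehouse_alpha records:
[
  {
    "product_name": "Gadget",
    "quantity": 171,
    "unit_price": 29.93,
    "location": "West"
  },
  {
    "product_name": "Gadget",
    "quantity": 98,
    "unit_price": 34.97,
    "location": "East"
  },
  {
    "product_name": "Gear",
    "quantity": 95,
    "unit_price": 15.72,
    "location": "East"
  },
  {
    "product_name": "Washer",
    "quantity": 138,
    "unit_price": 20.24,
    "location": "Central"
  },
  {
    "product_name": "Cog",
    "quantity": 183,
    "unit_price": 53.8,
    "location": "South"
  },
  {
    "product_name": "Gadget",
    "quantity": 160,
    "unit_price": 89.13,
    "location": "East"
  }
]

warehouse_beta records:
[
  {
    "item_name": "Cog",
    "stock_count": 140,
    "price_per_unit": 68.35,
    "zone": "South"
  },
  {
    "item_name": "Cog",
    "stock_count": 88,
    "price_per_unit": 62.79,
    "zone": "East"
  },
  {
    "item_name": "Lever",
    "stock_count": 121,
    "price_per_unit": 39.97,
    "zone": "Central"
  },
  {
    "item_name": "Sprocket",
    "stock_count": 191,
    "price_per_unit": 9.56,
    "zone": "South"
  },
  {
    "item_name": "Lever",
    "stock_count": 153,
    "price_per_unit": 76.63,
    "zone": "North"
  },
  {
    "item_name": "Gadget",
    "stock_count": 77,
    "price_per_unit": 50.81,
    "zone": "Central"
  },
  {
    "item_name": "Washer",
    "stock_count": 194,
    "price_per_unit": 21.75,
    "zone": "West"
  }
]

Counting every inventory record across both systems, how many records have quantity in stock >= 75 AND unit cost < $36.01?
6

Schema mappings:
- "quantity" (warehouse_alpha) = "stock_count" (warehouse_beta) = quantity
- "unit_price" (warehouse_alpha) = "price_per_unit" (warehouse_beta) = unit cost

Records meeting both conditions in warehouse_alpha: 4
Records meeting both conditions in warehouse_beta: 2

Total: 4 + 2 = 6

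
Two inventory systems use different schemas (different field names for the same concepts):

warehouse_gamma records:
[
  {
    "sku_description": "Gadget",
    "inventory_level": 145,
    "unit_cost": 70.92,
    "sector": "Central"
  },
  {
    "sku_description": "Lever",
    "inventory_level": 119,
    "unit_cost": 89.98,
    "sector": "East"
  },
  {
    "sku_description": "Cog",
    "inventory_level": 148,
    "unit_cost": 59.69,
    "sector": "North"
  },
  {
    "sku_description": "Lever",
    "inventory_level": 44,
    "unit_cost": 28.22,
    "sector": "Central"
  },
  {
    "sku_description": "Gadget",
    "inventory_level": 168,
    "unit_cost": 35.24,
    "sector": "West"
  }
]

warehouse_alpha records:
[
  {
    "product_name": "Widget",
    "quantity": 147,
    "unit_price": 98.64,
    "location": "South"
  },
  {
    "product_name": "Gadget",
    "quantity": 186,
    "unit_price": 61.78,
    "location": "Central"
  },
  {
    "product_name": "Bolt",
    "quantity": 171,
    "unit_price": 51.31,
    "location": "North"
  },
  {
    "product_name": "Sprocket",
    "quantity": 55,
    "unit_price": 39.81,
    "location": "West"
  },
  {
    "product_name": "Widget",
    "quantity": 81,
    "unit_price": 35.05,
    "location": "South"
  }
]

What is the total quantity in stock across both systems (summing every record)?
1264

To reconcile these schemas, identify the field holding the quantity in stock in each system:
1. In warehouse_gamma it is "inventory_level"
2. In warehouse_alpha it is "quantity"

From warehouse_gamma: 145 + 119 + 148 + 44 + 168 = 624
From warehouse_alpha: 147 + 186 + 171 + 55 + 81 = 640

Total: 624 + 640 = 1264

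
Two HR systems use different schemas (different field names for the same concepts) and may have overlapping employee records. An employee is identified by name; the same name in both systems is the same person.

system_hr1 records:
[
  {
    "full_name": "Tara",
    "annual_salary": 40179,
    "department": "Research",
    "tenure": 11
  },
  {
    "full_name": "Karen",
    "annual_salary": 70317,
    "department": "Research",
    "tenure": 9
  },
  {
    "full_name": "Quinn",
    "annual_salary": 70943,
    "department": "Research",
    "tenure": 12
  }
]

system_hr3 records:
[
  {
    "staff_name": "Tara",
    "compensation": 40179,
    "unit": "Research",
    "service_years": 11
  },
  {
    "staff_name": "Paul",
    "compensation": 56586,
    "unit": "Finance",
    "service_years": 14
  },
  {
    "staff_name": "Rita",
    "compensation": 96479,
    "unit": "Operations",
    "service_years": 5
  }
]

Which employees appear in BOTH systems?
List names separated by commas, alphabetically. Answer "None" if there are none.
Tara

Schema mapping: "full_name" (system_hr1) = "staff_name" (system_hr3) = employee name

Names in system_hr1: ['Karen', 'Quinn', 'Tara']
Names in system_hr3: ['Paul', 'Rita', 'Tara']

Intersection: ['Tara']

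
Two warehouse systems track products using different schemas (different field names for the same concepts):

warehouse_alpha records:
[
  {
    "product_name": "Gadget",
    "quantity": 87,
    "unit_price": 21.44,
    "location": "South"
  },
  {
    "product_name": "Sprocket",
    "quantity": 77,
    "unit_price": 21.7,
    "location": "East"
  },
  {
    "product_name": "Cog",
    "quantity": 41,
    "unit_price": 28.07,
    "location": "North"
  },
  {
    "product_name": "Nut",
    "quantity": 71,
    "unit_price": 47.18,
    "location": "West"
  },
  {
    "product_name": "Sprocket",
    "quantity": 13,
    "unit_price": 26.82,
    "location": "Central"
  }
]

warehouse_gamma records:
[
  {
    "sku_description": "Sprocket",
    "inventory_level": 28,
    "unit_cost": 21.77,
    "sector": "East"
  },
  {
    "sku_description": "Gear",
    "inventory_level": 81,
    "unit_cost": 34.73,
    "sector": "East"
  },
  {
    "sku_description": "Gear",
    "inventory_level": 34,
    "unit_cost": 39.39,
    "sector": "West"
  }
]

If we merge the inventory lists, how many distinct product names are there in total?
5

Schema mapping: "product_name" (warehouse_alpha) = "sku_description" (warehouse_gamma) = product name

Products in warehouse_alpha: ['Cog', 'Gadget', 'Nut', 'Sprocket']
Products in warehouse_gamma: ['Gear', 'Sprocket']

Union (unique products): ['Cog', 'Gadget', 'Gear', 'Nut', 'Sprocket']
Count: 5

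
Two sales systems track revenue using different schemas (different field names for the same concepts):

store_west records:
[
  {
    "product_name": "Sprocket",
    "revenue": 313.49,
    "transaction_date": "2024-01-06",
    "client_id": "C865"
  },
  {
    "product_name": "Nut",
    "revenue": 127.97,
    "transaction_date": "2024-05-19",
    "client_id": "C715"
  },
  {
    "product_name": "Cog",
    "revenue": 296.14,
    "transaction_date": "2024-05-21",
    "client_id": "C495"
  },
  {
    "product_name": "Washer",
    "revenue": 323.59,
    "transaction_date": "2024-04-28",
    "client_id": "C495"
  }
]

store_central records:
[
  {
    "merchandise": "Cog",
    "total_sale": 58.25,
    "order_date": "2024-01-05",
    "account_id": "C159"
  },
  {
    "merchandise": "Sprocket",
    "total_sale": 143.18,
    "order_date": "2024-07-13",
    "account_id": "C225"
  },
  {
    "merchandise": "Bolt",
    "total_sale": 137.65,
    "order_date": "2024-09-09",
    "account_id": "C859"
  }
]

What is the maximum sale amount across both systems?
323.59

Reconcile: "revenue" (store_west) = "total_sale" (store_central) = sale amount

Maximum in store_west: 323.59
Maximum in store_central: 143.18

Overall maximum: max(323.59, 143.18) = 323.59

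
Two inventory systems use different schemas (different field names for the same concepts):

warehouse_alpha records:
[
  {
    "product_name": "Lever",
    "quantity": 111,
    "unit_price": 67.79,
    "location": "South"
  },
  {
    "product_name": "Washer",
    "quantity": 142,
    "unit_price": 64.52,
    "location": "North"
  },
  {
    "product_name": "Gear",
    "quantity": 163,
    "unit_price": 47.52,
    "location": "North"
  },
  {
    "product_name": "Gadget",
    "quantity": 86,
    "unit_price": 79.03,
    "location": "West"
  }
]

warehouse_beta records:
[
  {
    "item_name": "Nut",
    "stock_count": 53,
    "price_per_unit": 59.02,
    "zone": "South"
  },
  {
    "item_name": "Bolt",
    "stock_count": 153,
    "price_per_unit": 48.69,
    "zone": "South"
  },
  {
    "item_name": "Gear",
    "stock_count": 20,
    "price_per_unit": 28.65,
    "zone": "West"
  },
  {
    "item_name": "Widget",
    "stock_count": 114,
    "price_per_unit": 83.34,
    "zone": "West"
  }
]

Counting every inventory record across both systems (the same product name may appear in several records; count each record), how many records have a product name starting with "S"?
0

Schema mapping: "product_name" (warehouse_alpha) = "item_name" (warehouse_beta) = product name

Records with product name starting with "S" in warehouse_alpha: 0
Records with product name starting with "S" in warehouse_beta: 0

Total: 0 + 0 = 0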